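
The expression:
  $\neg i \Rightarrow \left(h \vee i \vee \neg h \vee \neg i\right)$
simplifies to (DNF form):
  $\text{True}$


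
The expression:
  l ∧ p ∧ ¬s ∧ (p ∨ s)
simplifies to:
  l ∧ p ∧ ¬s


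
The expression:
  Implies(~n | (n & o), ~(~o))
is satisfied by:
  {n: True, o: True}
  {n: True, o: False}
  {o: True, n: False}


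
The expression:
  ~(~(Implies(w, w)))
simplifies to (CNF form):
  True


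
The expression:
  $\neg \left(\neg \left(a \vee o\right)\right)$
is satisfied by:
  {a: True, o: True}
  {a: True, o: False}
  {o: True, a: False}


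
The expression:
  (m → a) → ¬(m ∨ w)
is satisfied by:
  {a: False, w: False, m: False}
  {m: True, a: False, w: False}
  {m: True, w: True, a: False}
  {a: True, w: False, m: False}


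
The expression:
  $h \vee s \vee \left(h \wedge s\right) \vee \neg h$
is always true.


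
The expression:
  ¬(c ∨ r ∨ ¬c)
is never true.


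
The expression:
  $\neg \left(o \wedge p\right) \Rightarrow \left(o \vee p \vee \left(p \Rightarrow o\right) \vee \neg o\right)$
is always true.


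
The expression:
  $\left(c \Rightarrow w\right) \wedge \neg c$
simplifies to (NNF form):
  $\neg c$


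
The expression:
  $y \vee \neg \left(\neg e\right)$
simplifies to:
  $e \vee y$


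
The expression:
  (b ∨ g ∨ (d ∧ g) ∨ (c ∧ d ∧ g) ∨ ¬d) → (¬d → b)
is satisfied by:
  {b: True, d: True}
  {b: True, d: False}
  {d: True, b: False}


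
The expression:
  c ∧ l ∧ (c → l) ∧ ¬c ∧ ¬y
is never true.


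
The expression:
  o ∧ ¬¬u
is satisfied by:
  {u: True, o: True}


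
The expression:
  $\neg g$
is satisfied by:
  {g: False}


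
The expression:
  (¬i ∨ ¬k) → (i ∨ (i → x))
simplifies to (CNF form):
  True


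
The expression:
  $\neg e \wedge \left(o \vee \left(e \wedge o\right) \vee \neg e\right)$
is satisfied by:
  {e: False}


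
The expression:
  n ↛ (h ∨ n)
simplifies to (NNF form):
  False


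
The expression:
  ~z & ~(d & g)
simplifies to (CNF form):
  ~z & (~d | ~g)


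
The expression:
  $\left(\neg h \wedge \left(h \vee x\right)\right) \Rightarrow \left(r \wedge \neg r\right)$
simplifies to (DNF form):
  $h \vee \neg x$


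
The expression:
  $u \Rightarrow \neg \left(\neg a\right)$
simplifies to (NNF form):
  $a \vee \neg u$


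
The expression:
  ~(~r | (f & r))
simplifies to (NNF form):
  r & ~f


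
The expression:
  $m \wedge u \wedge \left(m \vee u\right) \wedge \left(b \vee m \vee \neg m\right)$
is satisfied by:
  {m: True, u: True}


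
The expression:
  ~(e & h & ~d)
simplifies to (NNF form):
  d | ~e | ~h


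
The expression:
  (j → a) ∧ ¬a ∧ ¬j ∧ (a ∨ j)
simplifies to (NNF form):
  False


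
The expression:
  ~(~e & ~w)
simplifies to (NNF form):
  e | w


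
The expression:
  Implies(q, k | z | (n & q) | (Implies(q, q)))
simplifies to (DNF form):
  True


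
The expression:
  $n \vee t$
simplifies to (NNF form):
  $n \vee t$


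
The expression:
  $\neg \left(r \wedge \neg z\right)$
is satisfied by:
  {z: True, r: False}
  {r: False, z: False}
  {r: True, z: True}


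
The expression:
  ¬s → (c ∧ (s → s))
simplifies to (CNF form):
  c ∨ s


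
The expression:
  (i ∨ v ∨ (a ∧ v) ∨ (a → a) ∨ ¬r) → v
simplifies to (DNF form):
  v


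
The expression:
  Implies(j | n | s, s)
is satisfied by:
  {s: True, n: False, j: False}
  {j: True, s: True, n: False}
  {s: True, n: True, j: False}
  {j: True, s: True, n: True}
  {j: False, n: False, s: False}


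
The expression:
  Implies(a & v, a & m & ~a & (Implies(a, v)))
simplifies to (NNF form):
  ~a | ~v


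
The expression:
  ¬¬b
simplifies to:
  b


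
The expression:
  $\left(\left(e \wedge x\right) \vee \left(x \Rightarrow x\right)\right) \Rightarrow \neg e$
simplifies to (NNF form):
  $\neg e$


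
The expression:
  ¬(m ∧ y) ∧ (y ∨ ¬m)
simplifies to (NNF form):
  ¬m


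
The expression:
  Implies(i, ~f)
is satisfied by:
  {i: False, f: False}
  {f: True, i: False}
  {i: True, f: False}


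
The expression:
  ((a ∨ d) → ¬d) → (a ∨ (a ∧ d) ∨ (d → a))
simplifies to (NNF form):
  True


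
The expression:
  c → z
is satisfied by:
  {z: True, c: False}
  {c: False, z: False}
  {c: True, z: True}


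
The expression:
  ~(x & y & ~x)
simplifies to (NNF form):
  True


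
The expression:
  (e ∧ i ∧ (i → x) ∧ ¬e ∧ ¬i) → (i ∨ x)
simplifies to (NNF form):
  True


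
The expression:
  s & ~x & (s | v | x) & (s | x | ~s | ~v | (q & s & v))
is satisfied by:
  {s: True, x: False}


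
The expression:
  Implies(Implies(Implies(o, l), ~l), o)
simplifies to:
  l | o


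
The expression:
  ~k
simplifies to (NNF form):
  ~k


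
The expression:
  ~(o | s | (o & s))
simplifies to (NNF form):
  ~o & ~s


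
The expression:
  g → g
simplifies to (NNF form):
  True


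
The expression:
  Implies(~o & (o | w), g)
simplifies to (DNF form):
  g | o | ~w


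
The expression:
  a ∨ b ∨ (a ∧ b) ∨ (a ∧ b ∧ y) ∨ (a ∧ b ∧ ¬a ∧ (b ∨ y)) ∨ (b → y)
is always true.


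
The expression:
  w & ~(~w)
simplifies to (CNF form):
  w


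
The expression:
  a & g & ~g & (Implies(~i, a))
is never true.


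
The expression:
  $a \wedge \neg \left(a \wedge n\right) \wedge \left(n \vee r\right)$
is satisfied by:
  {r: True, a: True, n: False}


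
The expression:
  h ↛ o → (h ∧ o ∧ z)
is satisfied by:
  {o: True, h: False}
  {h: False, o: False}
  {h: True, o: True}


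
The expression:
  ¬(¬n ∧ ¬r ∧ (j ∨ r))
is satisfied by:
  {r: True, n: True, j: False}
  {r: True, n: False, j: False}
  {n: True, r: False, j: False}
  {r: False, n: False, j: False}
  {r: True, j: True, n: True}
  {r: True, j: True, n: False}
  {j: True, n: True, r: False}


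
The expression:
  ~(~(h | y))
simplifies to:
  h | y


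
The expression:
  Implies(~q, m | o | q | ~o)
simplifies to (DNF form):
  True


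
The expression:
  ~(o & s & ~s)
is always true.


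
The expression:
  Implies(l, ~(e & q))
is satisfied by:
  {l: False, e: False, q: False}
  {q: True, l: False, e: False}
  {e: True, l: False, q: False}
  {q: True, e: True, l: False}
  {l: True, q: False, e: False}
  {q: True, l: True, e: False}
  {e: True, l: True, q: False}


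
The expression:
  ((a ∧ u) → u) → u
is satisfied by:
  {u: True}


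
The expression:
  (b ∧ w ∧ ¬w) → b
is always true.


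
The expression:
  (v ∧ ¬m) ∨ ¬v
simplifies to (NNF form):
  ¬m ∨ ¬v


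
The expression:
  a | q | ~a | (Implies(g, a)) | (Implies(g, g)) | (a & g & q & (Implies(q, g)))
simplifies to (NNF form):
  True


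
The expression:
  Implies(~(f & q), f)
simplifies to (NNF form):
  f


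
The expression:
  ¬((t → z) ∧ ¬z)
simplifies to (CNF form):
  t ∨ z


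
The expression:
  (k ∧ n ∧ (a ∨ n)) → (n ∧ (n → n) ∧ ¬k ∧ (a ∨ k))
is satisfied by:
  {k: False, n: False}
  {n: True, k: False}
  {k: True, n: False}


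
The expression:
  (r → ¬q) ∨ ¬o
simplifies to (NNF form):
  ¬o ∨ ¬q ∨ ¬r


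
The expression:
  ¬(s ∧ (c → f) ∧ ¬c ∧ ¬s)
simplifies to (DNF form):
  True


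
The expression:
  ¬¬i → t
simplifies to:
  t ∨ ¬i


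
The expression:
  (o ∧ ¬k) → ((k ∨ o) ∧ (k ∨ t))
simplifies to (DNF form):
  k ∨ t ∨ ¬o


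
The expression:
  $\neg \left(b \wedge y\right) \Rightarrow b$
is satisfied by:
  {b: True}


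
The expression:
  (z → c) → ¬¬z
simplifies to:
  z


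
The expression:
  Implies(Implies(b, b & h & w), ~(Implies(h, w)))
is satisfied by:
  {b: True, w: False, h: False}
  {h: True, w: False, b: True}
  {h: True, w: False, b: False}
  {b: True, w: True, h: False}


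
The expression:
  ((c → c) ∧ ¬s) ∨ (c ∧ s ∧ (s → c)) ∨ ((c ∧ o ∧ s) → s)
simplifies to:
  True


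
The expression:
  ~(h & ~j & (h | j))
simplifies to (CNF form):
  j | ~h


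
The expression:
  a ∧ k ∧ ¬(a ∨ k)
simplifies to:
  False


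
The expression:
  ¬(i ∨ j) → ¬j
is always true.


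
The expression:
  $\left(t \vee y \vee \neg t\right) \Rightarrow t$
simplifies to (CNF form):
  $t$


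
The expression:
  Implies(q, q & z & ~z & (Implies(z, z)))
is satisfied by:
  {q: False}


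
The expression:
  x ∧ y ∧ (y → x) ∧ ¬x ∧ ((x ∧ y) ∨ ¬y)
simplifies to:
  False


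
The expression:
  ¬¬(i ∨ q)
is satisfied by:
  {i: True, q: True}
  {i: True, q: False}
  {q: True, i: False}


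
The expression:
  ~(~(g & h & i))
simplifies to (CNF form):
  g & h & i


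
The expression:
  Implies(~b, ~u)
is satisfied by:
  {b: True, u: False}
  {u: False, b: False}
  {u: True, b: True}


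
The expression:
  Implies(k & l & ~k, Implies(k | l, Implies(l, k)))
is always true.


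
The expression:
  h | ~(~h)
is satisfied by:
  {h: True}


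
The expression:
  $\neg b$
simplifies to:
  $\neg b$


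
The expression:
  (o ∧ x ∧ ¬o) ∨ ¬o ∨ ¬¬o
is always true.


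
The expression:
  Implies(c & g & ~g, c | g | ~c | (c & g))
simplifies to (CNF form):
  True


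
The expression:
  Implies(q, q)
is always true.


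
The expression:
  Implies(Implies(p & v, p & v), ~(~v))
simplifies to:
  v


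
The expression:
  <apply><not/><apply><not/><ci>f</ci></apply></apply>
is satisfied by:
  {f: True}


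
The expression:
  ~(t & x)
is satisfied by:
  {t: False, x: False}
  {x: True, t: False}
  {t: True, x: False}


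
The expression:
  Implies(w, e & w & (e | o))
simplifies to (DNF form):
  e | ~w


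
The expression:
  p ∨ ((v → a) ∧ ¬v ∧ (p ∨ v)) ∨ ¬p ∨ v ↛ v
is always true.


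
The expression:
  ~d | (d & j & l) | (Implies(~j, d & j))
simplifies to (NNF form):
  j | ~d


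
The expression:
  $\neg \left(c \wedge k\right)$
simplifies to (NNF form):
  $\neg c \vee \neg k$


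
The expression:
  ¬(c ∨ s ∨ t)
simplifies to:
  ¬c ∧ ¬s ∧ ¬t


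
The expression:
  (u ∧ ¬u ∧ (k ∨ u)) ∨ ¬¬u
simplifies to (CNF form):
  u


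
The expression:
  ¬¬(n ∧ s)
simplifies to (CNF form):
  n ∧ s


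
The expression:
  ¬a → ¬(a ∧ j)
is always true.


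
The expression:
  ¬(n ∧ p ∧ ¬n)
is always true.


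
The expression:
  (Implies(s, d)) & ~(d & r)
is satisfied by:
  {r: False, s: False, d: False}
  {d: True, r: False, s: False}
  {d: True, s: True, r: False}
  {r: True, s: False, d: False}


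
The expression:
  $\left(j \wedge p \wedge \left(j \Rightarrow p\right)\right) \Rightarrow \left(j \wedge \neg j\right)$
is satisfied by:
  {p: False, j: False}
  {j: True, p: False}
  {p: True, j: False}


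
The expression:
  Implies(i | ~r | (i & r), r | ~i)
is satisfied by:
  {r: True, i: False}
  {i: False, r: False}
  {i: True, r: True}


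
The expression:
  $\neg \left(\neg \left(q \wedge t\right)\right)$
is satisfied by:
  {t: True, q: True}


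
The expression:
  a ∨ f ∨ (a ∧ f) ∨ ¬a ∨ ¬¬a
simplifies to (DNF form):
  True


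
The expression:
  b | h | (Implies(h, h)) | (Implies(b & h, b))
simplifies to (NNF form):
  True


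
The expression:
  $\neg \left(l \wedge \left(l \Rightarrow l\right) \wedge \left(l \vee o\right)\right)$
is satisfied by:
  {l: False}


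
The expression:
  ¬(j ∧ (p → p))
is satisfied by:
  {j: False}


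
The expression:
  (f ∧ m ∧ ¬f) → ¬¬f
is always true.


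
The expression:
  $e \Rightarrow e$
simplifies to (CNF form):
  $\text{True}$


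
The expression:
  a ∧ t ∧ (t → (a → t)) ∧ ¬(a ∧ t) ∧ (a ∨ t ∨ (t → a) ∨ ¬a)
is never true.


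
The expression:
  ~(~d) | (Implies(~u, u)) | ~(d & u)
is always true.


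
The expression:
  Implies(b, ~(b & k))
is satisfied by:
  {k: False, b: False}
  {b: True, k: False}
  {k: True, b: False}


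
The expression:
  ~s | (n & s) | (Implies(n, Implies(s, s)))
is always true.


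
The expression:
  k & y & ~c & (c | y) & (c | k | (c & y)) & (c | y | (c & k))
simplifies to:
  k & y & ~c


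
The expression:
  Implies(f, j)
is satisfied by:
  {j: True, f: False}
  {f: False, j: False}
  {f: True, j: True}


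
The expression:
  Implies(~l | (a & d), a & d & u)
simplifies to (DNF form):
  (l & ~a) | (l & ~d) | (a & d & u)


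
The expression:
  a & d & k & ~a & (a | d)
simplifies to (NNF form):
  False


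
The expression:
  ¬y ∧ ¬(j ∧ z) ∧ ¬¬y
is never true.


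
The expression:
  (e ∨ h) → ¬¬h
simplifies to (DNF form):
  h ∨ ¬e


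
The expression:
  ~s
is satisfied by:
  {s: False}


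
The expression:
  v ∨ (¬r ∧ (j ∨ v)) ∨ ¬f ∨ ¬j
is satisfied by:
  {v: True, r: False, j: False, f: False}
  {f: False, r: False, v: False, j: False}
  {f: True, v: True, r: False, j: False}
  {f: True, r: False, v: False, j: False}
  {j: True, v: True, f: False, r: False}
  {j: True, f: False, r: False, v: False}
  {j: True, f: True, v: True, r: False}
  {j: True, f: True, r: False, v: False}
  {v: True, r: True, j: False, f: False}
  {r: True, j: False, v: False, f: False}
  {f: True, r: True, v: True, j: False}
  {f: True, r: True, j: False, v: False}
  {v: True, r: True, j: True, f: False}
  {r: True, j: True, f: False, v: False}
  {f: True, r: True, j: True, v: True}


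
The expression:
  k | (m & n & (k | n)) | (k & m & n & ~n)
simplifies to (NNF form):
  k | (m & n)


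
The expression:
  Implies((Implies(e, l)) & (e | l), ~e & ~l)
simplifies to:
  ~l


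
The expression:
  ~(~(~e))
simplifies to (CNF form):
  ~e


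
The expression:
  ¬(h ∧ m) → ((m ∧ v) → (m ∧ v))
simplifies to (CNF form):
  True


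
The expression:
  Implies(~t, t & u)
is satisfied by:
  {t: True}


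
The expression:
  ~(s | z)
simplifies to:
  ~s & ~z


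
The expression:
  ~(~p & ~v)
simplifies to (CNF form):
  p | v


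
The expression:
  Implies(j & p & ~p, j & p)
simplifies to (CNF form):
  True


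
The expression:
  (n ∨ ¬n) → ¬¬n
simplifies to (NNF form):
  n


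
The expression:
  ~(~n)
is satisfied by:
  {n: True}


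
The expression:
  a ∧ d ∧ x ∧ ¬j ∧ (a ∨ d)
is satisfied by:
  {a: True, d: True, x: True, j: False}


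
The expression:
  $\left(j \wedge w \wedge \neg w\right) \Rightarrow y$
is always true.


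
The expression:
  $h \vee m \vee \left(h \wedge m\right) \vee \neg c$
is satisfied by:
  {h: True, m: True, c: False}
  {h: True, c: False, m: False}
  {m: True, c: False, h: False}
  {m: False, c: False, h: False}
  {h: True, m: True, c: True}
  {h: True, c: True, m: False}
  {m: True, c: True, h: False}


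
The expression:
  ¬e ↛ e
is always true.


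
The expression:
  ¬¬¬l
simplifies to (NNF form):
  ¬l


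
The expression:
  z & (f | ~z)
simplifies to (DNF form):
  f & z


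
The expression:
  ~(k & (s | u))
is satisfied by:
  {s: False, k: False, u: False}
  {u: True, s: False, k: False}
  {s: True, u: False, k: False}
  {u: True, s: True, k: False}
  {k: True, u: False, s: False}


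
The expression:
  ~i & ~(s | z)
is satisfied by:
  {i: False, z: False, s: False}


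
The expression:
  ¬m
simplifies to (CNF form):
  ¬m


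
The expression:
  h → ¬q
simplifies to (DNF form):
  ¬h ∨ ¬q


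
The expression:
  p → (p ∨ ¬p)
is always true.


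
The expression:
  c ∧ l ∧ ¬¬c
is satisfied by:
  {c: True, l: True}


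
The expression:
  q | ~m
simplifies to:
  q | ~m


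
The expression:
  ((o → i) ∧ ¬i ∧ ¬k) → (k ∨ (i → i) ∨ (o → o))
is always true.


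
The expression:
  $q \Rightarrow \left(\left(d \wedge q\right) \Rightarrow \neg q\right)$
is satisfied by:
  {q: False, d: False}
  {d: True, q: False}
  {q: True, d: False}


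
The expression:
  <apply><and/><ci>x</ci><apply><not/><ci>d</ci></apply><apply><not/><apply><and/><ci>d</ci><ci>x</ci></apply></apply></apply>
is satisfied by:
  {x: True, d: False}


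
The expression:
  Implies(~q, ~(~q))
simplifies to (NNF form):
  q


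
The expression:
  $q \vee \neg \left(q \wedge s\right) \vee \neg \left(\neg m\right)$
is always true.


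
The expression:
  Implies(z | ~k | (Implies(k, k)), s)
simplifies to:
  s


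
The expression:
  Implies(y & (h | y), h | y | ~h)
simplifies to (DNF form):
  True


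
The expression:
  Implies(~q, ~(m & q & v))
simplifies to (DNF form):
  True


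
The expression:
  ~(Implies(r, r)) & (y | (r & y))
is never true.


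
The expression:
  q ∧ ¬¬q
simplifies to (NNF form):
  q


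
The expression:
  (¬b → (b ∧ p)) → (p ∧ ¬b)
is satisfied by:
  {b: False}


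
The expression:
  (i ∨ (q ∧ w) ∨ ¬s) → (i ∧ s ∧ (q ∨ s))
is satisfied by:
  {s: True, i: True, w: False, q: False}
  {s: True, w: False, q: False, i: False}
  {s: True, i: True, q: True, w: False}
  {s: True, q: True, w: False, i: False}
  {s: True, i: True, w: True, q: False}
  {s: True, w: True, q: False, i: False}
  {s: True, i: True, q: True, w: True}


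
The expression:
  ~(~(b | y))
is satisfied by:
  {y: True, b: True}
  {y: True, b: False}
  {b: True, y: False}


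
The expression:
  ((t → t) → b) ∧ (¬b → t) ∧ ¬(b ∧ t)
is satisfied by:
  {b: True, t: False}


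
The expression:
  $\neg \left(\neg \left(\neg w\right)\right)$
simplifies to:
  $\neg w$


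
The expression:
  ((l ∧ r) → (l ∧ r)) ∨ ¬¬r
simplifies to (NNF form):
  True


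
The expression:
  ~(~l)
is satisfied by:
  {l: True}


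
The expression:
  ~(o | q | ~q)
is never true.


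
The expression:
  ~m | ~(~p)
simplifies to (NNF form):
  p | ~m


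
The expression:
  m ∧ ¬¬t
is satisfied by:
  {t: True, m: True}


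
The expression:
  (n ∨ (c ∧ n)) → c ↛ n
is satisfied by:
  {n: False}


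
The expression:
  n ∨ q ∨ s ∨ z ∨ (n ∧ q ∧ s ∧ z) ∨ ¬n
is always true.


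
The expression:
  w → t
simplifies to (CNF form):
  t ∨ ¬w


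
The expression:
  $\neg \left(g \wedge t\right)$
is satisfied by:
  {g: False, t: False}
  {t: True, g: False}
  {g: True, t: False}


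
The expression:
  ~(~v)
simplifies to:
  v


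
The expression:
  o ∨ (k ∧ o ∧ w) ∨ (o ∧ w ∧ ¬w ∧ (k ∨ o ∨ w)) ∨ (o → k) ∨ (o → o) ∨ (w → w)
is always true.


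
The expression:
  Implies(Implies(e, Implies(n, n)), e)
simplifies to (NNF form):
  e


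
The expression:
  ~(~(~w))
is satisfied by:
  {w: False}


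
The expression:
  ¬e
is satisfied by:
  {e: False}


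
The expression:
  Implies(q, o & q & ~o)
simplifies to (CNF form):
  ~q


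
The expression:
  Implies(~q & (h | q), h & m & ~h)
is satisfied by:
  {q: True, h: False}
  {h: False, q: False}
  {h: True, q: True}


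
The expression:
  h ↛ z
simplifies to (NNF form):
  h ∧ ¬z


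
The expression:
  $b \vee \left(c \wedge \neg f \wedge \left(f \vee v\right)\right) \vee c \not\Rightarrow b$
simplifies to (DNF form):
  $b \vee c$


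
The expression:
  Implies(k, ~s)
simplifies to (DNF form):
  ~k | ~s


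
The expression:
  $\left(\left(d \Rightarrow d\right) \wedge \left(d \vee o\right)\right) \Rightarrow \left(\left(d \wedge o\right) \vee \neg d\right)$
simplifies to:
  $o \vee \neg d$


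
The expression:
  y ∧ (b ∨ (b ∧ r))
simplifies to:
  b ∧ y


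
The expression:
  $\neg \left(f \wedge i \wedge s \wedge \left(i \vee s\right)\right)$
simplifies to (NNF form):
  $\neg f \vee \neg i \vee \neg s$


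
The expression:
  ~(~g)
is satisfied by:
  {g: True}


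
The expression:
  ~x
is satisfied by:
  {x: False}


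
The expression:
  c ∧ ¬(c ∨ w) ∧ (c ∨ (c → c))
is never true.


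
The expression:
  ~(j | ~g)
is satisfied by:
  {g: True, j: False}


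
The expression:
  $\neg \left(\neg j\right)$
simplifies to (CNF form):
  $j$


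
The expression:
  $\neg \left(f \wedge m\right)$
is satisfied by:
  {m: False, f: False}
  {f: True, m: False}
  {m: True, f: False}


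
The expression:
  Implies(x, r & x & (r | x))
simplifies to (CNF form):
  r | ~x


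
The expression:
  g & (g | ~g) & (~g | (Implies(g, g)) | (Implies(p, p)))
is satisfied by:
  {g: True}


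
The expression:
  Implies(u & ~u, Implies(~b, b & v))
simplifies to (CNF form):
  True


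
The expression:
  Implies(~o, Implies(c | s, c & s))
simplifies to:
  o | (c & s) | (~c & ~s)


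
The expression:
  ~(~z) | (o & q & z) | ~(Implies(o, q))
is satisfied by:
  {o: True, z: True, q: False}
  {z: True, q: False, o: False}
  {o: True, z: True, q: True}
  {z: True, q: True, o: False}
  {o: True, q: False, z: False}


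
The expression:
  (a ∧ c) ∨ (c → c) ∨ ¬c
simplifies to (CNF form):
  True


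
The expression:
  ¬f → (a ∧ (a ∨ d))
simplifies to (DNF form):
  a ∨ f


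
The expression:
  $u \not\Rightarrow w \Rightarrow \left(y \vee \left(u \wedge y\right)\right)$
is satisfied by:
  {y: True, w: True, u: False}
  {y: True, u: False, w: False}
  {w: True, u: False, y: False}
  {w: False, u: False, y: False}
  {y: True, w: True, u: True}
  {y: True, u: True, w: False}
  {w: True, u: True, y: False}


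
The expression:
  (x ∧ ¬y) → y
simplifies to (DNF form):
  y ∨ ¬x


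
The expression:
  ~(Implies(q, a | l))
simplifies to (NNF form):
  q & ~a & ~l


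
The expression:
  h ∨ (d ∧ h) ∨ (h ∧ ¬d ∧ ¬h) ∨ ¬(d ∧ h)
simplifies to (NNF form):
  True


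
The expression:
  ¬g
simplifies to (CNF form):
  ¬g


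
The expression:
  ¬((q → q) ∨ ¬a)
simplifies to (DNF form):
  False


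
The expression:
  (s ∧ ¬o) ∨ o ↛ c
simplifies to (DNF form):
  (o ∧ ¬c) ∨ (s ∧ ¬o)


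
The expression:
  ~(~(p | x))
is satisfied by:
  {x: True, p: True}
  {x: True, p: False}
  {p: True, x: False}


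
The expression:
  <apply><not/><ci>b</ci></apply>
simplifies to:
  <apply><not/><ci>b</ci></apply>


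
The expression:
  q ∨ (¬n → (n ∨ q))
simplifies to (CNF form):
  n ∨ q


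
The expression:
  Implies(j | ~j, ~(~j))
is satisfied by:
  {j: True}


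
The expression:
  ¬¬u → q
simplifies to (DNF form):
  q ∨ ¬u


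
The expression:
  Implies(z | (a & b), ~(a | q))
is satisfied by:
  {b: False, q: False, z: False, a: False}
  {q: True, a: False, b: False, z: False}
  {b: True, a: False, q: False, z: False}
  {q: True, b: True, a: False, z: False}
  {a: True, b: False, q: False, z: False}
  {a: True, q: True, b: False, z: False}
  {z: True, a: False, b: False, q: False}
  {z: True, b: True, a: False, q: False}


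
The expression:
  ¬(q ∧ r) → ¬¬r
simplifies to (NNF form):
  r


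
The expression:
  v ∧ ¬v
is never true.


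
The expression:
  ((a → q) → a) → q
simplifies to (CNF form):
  q ∨ ¬a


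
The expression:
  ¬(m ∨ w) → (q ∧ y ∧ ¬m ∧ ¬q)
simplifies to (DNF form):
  m ∨ w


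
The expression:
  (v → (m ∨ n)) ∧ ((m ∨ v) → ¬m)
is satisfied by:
  {n: True, v: False, m: False}
  {v: False, m: False, n: False}
  {n: True, v: True, m: False}


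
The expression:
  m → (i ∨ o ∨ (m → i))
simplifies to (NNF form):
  i ∨ o ∨ ¬m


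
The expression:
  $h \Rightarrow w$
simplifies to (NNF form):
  $w \vee \neg h$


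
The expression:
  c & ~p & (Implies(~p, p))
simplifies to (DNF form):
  False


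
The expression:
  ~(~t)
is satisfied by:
  {t: True}


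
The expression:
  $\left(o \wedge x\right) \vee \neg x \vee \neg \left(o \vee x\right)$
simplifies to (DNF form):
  $o \vee \neg x$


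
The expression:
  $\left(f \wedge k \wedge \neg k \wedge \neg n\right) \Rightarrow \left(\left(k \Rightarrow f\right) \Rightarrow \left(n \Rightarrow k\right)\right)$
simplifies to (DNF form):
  $\text{True}$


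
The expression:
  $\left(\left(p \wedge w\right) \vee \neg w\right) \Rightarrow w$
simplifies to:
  $w$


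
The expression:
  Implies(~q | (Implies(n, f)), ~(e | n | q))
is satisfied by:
  {e: False, f: False, q: False, n: False}
  {f: True, n: False, e: False, q: False}
  {n: True, q: True, e: False, f: False}
  {n: True, q: True, e: True, f: False}


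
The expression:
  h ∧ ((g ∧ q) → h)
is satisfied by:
  {h: True}


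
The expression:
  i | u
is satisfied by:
  {i: True, u: True}
  {i: True, u: False}
  {u: True, i: False}


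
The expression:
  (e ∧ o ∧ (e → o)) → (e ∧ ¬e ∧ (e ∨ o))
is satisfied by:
  {e: False, o: False}
  {o: True, e: False}
  {e: True, o: False}


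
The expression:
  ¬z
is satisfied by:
  {z: False}


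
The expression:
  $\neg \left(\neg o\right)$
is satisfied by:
  {o: True}


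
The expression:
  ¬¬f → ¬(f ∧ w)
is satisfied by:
  {w: False, f: False}
  {f: True, w: False}
  {w: True, f: False}


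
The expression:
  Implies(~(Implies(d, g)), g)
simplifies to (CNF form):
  g | ~d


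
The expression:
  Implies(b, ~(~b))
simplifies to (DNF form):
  True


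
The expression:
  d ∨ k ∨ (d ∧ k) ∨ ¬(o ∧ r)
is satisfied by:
  {d: True, k: True, o: False, r: False}
  {d: True, o: False, k: False, r: False}
  {k: True, d: False, o: False, r: False}
  {d: False, o: False, k: False, r: False}
  {r: True, d: True, k: True, o: False}
  {r: True, d: True, o: False, k: False}
  {r: True, k: True, d: False, o: False}
  {r: True, d: False, o: False, k: False}
  {d: True, o: True, k: True, r: False}
  {d: True, o: True, r: False, k: False}
  {o: True, k: True, r: False, d: False}
  {o: True, r: False, k: False, d: False}
  {d: True, o: True, r: True, k: True}
  {d: True, o: True, r: True, k: False}
  {o: True, r: True, k: True, d: False}


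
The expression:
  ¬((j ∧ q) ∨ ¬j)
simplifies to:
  j ∧ ¬q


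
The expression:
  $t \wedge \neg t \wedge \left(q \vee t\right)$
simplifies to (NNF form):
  $\text{False}$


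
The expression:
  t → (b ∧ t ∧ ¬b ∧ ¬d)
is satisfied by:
  {t: False}


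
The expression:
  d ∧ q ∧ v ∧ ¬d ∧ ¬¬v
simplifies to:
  False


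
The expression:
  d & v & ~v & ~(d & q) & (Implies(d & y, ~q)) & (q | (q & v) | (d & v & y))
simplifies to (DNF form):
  False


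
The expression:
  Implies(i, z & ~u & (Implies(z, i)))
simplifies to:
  ~i | (z & ~u)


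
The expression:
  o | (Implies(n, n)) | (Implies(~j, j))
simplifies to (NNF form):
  True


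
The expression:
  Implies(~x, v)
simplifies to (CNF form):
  v | x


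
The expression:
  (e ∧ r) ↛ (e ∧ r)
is never true.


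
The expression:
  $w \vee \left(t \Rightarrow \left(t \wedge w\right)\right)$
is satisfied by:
  {w: True, t: False}
  {t: False, w: False}
  {t: True, w: True}


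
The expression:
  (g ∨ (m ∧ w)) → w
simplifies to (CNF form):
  w ∨ ¬g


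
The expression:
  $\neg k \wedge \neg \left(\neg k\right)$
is never true.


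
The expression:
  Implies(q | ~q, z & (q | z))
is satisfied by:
  {z: True}


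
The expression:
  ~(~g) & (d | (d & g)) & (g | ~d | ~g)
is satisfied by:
  {d: True, g: True}


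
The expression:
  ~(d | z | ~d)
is never true.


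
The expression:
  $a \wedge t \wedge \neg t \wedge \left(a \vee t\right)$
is never true.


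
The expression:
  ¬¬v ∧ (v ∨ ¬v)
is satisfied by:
  {v: True}


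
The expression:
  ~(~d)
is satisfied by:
  {d: True}


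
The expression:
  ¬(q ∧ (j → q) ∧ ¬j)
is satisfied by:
  {j: True, q: False}
  {q: False, j: False}
  {q: True, j: True}


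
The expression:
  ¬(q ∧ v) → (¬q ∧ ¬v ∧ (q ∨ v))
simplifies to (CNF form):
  q ∧ v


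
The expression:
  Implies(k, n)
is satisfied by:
  {n: True, k: False}
  {k: False, n: False}
  {k: True, n: True}


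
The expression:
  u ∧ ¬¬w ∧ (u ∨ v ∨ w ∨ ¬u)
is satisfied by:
  {u: True, w: True}


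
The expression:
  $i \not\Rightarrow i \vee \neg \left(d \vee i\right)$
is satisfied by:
  {d: False, i: False}


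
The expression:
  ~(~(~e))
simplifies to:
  ~e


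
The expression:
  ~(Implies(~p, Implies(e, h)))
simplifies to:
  e & ~h & ~p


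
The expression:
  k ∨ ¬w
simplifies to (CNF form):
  k ∨ ¬w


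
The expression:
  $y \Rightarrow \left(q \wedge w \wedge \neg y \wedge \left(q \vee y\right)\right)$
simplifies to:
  $\neg y$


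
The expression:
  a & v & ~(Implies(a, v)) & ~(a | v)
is never true.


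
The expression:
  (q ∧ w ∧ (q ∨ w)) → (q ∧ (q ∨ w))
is always true.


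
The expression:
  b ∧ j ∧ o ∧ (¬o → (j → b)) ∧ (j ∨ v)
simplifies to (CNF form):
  b ∧ j ∧ o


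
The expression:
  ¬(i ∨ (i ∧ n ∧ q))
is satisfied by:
  {i: False}


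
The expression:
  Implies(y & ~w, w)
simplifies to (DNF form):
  w | ~y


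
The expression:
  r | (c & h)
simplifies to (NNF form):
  r | (c & h)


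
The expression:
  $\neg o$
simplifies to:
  $\neg o$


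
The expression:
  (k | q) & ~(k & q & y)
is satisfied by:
  {q: True, k: False, y: False}
  {y: True, q: True, k: False}
  {q: True, k: True, y: False}
  {k: True, y: False, q: False}
  {y: True, k: True, q: False}


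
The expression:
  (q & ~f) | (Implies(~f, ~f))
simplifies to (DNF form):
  True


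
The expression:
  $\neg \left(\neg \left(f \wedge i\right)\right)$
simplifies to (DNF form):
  $f \wedge i$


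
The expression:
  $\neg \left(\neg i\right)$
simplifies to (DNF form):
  $i$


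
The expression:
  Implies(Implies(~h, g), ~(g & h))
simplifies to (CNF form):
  ~g | ~h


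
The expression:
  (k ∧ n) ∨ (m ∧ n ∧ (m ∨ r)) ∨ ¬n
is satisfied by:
  {k: True, m: True, n: False}
  {k: True, m: False, n: False}
  {m: True, k: False, n: False}
  {k: False, m: False, n: False}
  {n: True, k: True, m: True}
  {n: True, k: True, m: False}
  {n: True, m: True, k: False}


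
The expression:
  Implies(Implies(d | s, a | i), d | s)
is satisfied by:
  {d: True, s: True}
  {d: True, s: False}
  {s: True, d: False}


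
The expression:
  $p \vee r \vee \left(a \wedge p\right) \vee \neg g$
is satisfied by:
  {r: True, p: True, g: False}
  {r: True, g: False, p: False}
  {p: True, g: False, r: False}
  {p: False, g: False, r: False}
  {r: True, p: True, g: True}
  {r: True, g: True, p: False}
  {p: True, g: True, r: False}


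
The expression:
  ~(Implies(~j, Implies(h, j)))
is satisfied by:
  {h: True, j: False}


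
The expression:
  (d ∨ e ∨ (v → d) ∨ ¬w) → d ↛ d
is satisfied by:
  {w: True, v: True, e: False, d: False}


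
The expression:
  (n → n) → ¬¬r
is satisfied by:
  {r: True}


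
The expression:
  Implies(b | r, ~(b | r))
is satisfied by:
  {r: False, b: False}


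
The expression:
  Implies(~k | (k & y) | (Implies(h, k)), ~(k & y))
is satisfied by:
  {k: False, y: False}
  {y: True, k: False}
  {k: True, y: False}


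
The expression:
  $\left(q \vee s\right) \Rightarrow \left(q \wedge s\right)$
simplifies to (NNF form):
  $\left(q \wedge s\right) \vee \left(\neg q \wedge \neg s\right)$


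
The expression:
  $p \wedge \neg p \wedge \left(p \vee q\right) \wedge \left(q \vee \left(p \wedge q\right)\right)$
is never true.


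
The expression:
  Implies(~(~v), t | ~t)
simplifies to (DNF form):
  True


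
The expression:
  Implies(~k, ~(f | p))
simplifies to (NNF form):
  k | (~f & ~p)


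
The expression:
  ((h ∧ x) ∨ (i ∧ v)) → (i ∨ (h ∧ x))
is always true.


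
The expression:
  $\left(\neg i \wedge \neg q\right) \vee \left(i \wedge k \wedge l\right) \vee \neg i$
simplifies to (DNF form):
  $\left(k \wedge l\right) \vee \neg i$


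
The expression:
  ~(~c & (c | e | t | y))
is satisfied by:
  {c: True, e: False, t: False, y: False}
  {y: True, c: True, e: False, t: False}
  {c: True, t: True, e: False, y: False}
  {y: True, c: True, t: True, e: False}
  {c: True, e: True, t: False, y: False}
  {c: True, y: True, e: True, t: False}
  {c: True, t: True, e: True, y: False}
  {y: True, c: True, t: True, e: True}
  {y: False, e: False, t: False, c: False}


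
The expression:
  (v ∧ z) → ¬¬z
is always true.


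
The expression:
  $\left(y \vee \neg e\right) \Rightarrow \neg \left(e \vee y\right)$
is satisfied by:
  {y: False}


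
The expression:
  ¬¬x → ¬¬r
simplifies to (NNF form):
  r ∨ ¬x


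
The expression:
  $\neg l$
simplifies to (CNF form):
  $\neg l$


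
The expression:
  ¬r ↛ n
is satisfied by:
  {n: True, r: False}
  {r: False, n: False}
  {r: True, n: True}


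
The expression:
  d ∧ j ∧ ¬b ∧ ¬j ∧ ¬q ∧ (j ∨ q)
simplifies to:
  False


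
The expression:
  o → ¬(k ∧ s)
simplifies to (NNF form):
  ¬k ∨ ¬o ∨ ¬s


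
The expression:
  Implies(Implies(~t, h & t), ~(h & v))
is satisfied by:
  {h: False, v: False, t: False}
  {t: True, h: False, v: False}
  {v: True, h: False, t: False}
  {t: True, v: True, h: False}
  {h: True, t: False, v: False}
  {t: True, h: True, v: False}
  {v: True, h: True, t: False}


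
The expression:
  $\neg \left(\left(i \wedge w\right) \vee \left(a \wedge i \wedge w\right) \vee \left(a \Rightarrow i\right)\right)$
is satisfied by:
  {a: True, i: False}


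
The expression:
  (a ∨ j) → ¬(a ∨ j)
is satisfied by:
  {j: False, a: False}


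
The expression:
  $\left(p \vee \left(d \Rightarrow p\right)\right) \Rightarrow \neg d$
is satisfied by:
  {p: False, d: False}
  {d: True, p: False}
  {p: True, d: False}


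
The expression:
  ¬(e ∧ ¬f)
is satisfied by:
  {f: True, e: False}
  {e: False, f: False}
  {e: True, f: True}


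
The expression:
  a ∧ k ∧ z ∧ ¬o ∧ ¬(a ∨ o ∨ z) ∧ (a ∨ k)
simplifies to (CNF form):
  False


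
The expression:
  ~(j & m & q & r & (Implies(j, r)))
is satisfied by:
  {m: False, q: False, r: False, j: False}
  {j: True, m: False, q: False, r: False}
  {r: True, m: False, q: False, j: False}
  {j: True, r: True, m: False, q: False}
  {q: True, j: False, m: False, r: False}
  {j: True, q: True, m: False, r: False}
  {r: True, q: True, j: False, m: False}
  {j: True, r: True, q: True, m: False}
  {m: True, r: False, q: False, j: False}
  {j: True, m: True, r: False, q: False}
  {r: True, m: True, j: False, q: False}
  {j: True, r: True, m: True, q: False}
  {q: True, m: True, r: False, j: False}
  {j: True, q: True, m: True, r: False}
  {r: True, q: True, m: True, j: False}


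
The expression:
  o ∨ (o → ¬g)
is always true.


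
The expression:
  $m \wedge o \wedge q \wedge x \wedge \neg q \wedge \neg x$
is never true.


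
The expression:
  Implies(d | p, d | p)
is always true.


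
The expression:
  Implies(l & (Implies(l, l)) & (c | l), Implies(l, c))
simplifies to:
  c | ~l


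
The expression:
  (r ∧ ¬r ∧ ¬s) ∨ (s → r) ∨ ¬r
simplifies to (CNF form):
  True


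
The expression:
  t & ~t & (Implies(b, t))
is never true.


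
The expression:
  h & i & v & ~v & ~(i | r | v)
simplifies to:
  False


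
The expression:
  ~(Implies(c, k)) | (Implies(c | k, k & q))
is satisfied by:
  {q: True, k: False}
  {k: False, q: False}
  {k: True, q: True}


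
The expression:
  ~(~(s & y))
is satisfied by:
  {s: True, y: True}


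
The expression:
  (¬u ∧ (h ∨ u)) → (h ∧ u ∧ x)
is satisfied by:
  {u: True, h: False}
  {h: False, u: False}
  {h: True, u: True}


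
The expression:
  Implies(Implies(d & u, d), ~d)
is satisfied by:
  {d: False}


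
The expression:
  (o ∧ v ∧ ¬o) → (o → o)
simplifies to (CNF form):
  True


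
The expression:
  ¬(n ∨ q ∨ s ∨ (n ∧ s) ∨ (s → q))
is never true.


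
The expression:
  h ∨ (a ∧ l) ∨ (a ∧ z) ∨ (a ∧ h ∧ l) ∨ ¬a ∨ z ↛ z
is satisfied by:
  {z: True, l: True, h: True, a: False}
  {z: True, l: True, h: False, a: False}
  {z: True, h: True, l: False, a: False}
  {z: True, h: False, l: False, a: False}
  {l: True, h: True, z: False, a: False}
  {l: True, h: False, z: False, a: False}
  {h: True, z: False, l: False, a: False}
  {h: False, z: False, l: False, a: False}
  {a: True, z: True, l: True, h: True}
  {a: True, z: True, l: True, h: False}
  {a: True, z: True, h: True, l: False}
  {a: True, z: True, h: False, l: False}
  {a: True, l: True, h: True, z: False}
  {a: True, l: True, h: False, z: False}
  {a: True, h: True, l: False, z: False}


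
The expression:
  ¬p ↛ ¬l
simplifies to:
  l ∧ ¬p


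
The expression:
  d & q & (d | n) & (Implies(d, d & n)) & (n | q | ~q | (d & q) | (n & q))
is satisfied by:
  {d: True, q: True, n: True}


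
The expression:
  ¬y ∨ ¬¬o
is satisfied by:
  {o: True, y: False}
  {y: False, o: False}
  {y: True, o: True}


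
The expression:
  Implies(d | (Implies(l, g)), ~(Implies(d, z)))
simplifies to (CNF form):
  (d | l) & (d | ~g) & (~d | ~z)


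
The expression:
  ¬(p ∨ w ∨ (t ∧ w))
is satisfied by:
  {p: False, w: False}


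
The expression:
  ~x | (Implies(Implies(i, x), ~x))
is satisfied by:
  {x: False}


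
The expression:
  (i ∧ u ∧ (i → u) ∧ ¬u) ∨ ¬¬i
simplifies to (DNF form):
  i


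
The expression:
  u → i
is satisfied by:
  {i: True, u: False}
  {u: False, i: False}
  {u: True, i: True}


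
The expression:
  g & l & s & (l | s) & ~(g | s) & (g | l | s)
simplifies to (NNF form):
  False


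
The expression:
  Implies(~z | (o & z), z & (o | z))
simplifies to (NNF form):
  z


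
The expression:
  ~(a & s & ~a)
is always true.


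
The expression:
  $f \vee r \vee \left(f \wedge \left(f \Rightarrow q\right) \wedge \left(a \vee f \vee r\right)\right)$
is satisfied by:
  {r: True, f: True}
  {r: True, f: False}
  {f: True, r: False}


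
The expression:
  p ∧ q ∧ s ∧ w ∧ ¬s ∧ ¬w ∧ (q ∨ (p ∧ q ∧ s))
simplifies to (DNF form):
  False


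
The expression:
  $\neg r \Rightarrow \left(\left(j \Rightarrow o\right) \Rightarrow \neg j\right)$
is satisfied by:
  {r: True, o: False, j: False}
  {o: False, j: False, r: False}
  {r: True, j: True, o: False}
  {j: True, o: False, r: False}
  {r: True, o: True, j: False}
  {o: True, r: False, j: False}
  {r: True, j: True, o: True}
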